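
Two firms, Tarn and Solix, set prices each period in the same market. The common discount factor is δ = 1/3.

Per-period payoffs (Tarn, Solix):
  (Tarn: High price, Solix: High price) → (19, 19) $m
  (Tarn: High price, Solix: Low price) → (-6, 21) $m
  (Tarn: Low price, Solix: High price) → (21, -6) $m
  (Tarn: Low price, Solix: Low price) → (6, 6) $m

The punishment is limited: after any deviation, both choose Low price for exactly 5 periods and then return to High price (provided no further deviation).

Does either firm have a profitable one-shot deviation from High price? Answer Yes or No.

No

A one-shot deviation gives 21 now, then 6 for 5 periods, then back to 19.
Gain from deviating: (21−19) today; loss: (19−6) in each of the next 5 periods.
No-deviation condition: (19−6)(δ+…+δ^5) ≥ 21−19, i.e. δ+…+δ^5 ≥ 2/13.
At δ = 1/3: δ+…+δ^5 = 0.4979 ≥ 0.1538.
So cooperation is sustainable.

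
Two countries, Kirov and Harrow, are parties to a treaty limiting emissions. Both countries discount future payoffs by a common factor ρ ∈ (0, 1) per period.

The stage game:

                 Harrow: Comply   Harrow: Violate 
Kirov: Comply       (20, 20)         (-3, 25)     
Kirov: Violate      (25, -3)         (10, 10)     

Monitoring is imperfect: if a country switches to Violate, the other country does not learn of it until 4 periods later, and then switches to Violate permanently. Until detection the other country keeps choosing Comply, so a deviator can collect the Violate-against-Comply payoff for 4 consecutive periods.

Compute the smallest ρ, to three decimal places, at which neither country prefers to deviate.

The best deviation is to choose Violate for all 4 undetected periods, earning 25 each, then 10 forever once detected.
Deviation value: 25(1−ρ^4)/(1−ρ) + 10ρ^4/(1−ρ); cooperation value: 20/(1−ρ).
IC: 20 ≥ 25(1−ρ^4) + 10ρ^4 = 25 − 15ρ^4.
So ρ^4 ≥ 5/15 = 1/3, giving ρ ≥ (1/3)^(1/4) ≈ 0.760.

0.760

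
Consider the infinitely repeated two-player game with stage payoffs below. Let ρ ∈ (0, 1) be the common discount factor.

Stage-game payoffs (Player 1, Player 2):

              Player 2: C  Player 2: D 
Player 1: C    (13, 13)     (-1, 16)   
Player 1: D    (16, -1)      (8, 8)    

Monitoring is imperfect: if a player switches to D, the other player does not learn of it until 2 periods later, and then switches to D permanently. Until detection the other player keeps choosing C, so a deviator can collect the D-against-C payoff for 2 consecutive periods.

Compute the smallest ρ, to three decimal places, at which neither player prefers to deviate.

0.612

A deviator earns 16 for 2 periods, then 8 forever; cooperating earns 13 forever. Multiplying the IC by (1−ρ):
13 ≥ 16(1−ρ^2) + 8ρ^2, so 8·ρ^2 ≥ 3 and ρ^2 ≥ 3/8.
ρ ≥ (3/8)^(1/2) ≈ 0.612.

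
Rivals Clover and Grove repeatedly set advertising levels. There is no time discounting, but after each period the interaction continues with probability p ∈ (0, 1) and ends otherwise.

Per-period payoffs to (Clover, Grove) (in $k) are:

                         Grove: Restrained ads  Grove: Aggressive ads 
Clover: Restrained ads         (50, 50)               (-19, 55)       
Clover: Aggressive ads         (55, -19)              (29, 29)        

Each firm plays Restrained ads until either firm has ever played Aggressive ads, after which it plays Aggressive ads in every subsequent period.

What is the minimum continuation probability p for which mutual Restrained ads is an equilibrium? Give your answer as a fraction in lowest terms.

Expected cooperation value is 50 + p·50 + p²·50 + … = 50/(1−p); deviation gives 55 + p·29/(1−p).
50 ≥ 55(1−p) + 29p ⇒ 26p ≥ 5 ⇒ p ≥ 5/26.

5/26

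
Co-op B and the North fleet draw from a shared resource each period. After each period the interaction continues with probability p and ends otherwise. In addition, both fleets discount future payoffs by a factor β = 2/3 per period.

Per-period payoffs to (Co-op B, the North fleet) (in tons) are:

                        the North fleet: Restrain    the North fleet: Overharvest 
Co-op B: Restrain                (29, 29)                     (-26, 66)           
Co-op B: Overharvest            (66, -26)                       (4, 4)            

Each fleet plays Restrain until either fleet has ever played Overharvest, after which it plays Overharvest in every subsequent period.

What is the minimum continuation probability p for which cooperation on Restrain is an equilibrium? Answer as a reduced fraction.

111/124

With continuation probability p and discount β, the effective per-period discount factor is βp.
Grim-trigger IC: βp ≥ (66−29)/(66−4) = 37/62.
So p ≥ (37/62)/(2/3) = 111/124.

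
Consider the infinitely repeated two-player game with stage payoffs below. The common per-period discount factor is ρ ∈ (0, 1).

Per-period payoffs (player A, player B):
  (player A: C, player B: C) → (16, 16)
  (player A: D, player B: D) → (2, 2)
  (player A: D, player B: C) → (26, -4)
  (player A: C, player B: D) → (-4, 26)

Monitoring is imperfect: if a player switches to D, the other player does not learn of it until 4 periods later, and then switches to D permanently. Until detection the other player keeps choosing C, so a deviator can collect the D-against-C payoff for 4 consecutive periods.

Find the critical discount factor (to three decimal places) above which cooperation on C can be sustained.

The best deviation is to choose D for all 4 undetected periods, earning 26 each, then 2 forever once detected.
Deviation value: 26(1−ρ^4)/(1−ρ) + 2ρ^4/(1−ρ); cooperation value: 16/(1−ρ).
IC: 16 ≥ 26(1−ρ^4) + 2ρ^4 = 26 − 24ρ^4.
So ρ^4 ≥ 10/24 = 5/12, giving ρ ≥ (5/12)^(1/4) ≈ 0.803.

0.803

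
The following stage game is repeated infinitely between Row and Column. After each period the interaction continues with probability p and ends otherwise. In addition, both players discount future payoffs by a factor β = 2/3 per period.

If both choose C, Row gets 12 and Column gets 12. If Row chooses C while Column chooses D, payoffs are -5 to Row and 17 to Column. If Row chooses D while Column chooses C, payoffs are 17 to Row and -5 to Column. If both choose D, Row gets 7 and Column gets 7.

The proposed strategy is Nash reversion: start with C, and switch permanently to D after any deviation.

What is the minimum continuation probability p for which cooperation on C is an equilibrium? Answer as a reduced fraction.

3/4

With continuation probability p and discount β, the effective per-period discount factor is βp.
Grim-trigger IC: βp ≥ (17−12)/(17−7) = 1/2.
So p ≥ (1/2)/(2/3) = 3/4.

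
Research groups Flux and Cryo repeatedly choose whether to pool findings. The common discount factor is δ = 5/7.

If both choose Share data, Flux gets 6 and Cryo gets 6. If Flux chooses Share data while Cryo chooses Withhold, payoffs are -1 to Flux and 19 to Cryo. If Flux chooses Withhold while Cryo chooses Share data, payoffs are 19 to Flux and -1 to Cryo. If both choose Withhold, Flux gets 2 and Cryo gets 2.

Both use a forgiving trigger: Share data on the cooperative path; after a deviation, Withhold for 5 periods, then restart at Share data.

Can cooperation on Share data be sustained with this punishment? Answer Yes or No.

No

A one-shot deviation gives 19 now, then 2 for 5 periods, then back to 6.
Gain from deviating: (19−6) today; loss: (6−2) in each of the next 5 periods.
No-deviation condition: (6−2)(δ+…+δ^5) ≥ 19−6, i.e. δ+…+δ^5 ≥ 13/4.
At δ = 5/7: δ+…+δ^5 = 2.0352 < 3.2500.
So cooperation is not sustainable.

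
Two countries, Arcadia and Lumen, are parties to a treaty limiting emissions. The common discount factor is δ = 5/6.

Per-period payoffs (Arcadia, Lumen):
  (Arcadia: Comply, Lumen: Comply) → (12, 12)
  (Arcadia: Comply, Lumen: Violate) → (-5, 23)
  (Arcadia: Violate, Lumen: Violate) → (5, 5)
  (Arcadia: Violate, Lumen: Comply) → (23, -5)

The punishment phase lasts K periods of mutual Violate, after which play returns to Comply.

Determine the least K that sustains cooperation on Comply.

Need Σ_{k=1}^{K} δ^k ≥ (23−12)/(12−5) = 1.5714 at δ = 5/6.
At K = 2 the sum is 1.5278 < 1.5714; at K = 3 it is 2.1065 ≥ 1.5714.
So the minimum punishment length is K = 3.

3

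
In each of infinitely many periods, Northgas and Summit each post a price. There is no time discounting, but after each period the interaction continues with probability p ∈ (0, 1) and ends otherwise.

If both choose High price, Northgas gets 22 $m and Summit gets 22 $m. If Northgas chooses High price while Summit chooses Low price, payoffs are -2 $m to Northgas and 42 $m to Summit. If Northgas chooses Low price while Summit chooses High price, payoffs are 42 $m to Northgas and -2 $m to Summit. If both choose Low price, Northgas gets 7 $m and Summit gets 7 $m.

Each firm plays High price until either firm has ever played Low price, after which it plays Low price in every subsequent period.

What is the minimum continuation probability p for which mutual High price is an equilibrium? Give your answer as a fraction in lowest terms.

4/7

With no time discounting, the continuation probability p plays the role of the discount factor.
Grim-trigger IC: 22/(1−p) ≥ 42 + 7p/(1−p) ⇒ p ≥ (42−22)/(42−7) = 4/7.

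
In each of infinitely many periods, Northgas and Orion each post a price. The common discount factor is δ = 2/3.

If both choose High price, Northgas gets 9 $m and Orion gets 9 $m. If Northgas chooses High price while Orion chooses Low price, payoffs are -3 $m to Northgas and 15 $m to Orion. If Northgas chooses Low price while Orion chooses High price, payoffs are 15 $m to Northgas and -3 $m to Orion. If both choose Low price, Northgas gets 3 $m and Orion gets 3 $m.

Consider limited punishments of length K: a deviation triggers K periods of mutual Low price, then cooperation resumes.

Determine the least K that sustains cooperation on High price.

2

Need Σ_{k=1}^{K} δ^k ≥ (15−9)/(9−3) = 1.0000 at δ = 2/3.
At K = 1 the sum is 0.6667 < 1.0000; at K = 2 it is 1.1111 ≥ 1.0000.
So the minimum punishment length is K = 2.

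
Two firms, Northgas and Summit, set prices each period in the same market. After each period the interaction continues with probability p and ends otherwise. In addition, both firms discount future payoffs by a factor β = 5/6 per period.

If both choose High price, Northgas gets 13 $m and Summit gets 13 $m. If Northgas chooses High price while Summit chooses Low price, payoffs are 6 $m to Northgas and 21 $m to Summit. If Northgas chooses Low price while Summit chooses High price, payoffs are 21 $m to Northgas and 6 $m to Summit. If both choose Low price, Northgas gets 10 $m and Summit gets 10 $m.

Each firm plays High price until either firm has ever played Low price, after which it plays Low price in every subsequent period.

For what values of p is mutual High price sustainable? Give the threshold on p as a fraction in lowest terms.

48/55

Expected continuation weight on next period's payoff is β·p = 5/6·p, which plays the role of the discount factor.
Cooperation requires 5/6·p ≥ (21−13)/(21−10) = 8/11, hence p ≥ 48/55.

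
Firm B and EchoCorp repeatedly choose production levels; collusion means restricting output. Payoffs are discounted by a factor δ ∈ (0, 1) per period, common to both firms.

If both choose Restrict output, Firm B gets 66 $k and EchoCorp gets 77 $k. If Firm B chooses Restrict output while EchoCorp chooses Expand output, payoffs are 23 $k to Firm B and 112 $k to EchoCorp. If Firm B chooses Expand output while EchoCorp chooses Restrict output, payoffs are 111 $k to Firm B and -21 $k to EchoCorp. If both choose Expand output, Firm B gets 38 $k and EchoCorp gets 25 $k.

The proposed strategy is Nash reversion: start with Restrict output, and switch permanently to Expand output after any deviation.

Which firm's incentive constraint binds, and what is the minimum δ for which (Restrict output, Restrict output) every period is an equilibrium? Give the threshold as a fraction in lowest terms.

Firm B; δ ≥ 45/73

Firm B: cooperation gives 66 each period; deviation gives 111 once then 38 forever.
  66/(1−δ) ≥ 111 + 38δ/(1−δ) ⇒ δ ≥ 45/73.
EchoCorp: cooperation gives 77 each period; deviation gives 112 once then 25 forever.
  δ ≥ 35/87.
Both must hold, so the binding constraint is Firm B's: δ ≥ 45/73.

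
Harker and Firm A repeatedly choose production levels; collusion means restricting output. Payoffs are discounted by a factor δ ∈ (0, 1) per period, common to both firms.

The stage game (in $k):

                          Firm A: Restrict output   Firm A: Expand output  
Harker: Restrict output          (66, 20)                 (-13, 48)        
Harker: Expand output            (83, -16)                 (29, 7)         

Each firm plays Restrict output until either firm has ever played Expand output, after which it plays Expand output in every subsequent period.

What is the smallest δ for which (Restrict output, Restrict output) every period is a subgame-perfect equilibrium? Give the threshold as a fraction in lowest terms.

Harker's threshold: (83−66)/(83−29) = 17/54.
Firm A's threshold: (48−20)/(48−7) = 28/41.
17/54 < 28/41, so Firm A binds and δ* = 28/41.

28/41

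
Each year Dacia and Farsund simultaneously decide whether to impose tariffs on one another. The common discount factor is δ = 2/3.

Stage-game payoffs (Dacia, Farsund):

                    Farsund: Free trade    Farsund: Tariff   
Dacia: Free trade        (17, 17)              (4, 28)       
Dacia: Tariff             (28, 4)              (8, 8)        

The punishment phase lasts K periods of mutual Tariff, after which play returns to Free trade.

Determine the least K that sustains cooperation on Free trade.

3

IC: δ(1−δ^K)/(1−δ) ≥ (28−17)/(17−8) = 11/9.
With δ = 2/3: need 1 − δ^K ≥ 11/9·(1−2/3)/(2/3), i.e. δ^K ≤ 0.3889.
Since (2/3)^2 = 0.4444 and (2/3)^3 = 0.2963, the smallest such K is 3.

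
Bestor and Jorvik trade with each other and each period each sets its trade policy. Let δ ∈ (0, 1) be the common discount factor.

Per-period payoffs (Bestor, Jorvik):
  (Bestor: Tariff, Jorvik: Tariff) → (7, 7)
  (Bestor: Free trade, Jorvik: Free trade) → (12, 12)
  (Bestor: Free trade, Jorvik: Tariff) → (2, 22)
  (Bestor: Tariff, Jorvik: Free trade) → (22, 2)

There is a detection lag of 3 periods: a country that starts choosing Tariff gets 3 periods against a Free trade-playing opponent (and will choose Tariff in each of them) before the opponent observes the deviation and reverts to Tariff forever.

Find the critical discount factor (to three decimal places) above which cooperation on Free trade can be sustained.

The best deviation is to choose Tariff for all 3 undetected periods, earning 22 each, then 7 forever once detected.
Deviation value: 22(1−δ^3)/(1−δ) + 7δ^3/(1−δ); cooperation value: 12/(1−δ).
IC: 12 ≥ 22(1−δ^3) + 7δ^3 = 22 − 15δ^3.
So δ^3 ≥ 10/15 = 2/3, giving δ ≥ (2/3)^(1/3) ≈ 0.874.

0.874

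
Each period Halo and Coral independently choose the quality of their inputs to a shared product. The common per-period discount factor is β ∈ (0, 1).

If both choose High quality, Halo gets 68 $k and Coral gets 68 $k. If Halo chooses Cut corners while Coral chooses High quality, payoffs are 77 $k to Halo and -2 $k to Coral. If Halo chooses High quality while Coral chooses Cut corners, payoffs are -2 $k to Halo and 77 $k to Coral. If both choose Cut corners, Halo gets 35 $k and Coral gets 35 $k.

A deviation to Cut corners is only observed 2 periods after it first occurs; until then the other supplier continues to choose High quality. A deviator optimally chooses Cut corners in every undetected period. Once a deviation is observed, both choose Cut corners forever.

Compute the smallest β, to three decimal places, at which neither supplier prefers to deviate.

A deviator earns 77 for 2 periods, then 35 forever; cooperating earns 68 forever. Multiplying the IC by (1−β):
68 ≥ 77(1−β^2) + 35β^2, so 42·β^2 ≥ 9 and β^2 ≥ 3/14.
β ≥ (3/14)^(1/2) ≈ 0.463.

0.463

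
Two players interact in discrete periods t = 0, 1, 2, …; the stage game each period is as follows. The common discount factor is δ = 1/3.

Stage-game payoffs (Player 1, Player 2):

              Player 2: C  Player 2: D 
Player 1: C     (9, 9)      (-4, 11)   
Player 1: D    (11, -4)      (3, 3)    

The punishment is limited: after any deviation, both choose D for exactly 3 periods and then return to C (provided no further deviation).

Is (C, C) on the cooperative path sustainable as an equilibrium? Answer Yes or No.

Yes

IC: δ+…+δ^3 ≥ (11−9)/(9−3) = 1/3.
At δ = 1/3: partial sum = 0.4815 ≥ 0.3333. Cooperation sustainable.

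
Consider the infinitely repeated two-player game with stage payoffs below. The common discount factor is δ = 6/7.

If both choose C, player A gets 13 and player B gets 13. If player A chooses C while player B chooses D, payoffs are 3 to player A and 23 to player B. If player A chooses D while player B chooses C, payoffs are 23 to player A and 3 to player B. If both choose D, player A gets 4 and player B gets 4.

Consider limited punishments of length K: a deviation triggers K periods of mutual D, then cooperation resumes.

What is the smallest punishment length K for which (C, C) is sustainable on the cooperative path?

IC: δ(1−δ^K)/(1−δ) ≥ (23−13)/(13−4) = 10/9.
With δ = 6/7: need 1 − δ^K ≥ 10/9·(1−6/7)/(6/7), i.e. δ^K ≤ 0.8148.
Since (6/7)^1 = 0.8571 and (6/7)^2 = 0.7347, the smallest such K is 2.

2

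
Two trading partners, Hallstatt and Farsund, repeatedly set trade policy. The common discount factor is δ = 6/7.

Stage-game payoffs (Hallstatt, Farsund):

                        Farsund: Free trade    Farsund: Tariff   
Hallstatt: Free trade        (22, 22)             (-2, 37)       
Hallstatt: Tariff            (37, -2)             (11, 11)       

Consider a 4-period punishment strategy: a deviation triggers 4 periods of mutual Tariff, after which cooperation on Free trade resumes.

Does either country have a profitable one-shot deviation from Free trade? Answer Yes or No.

Comparing payoff streams over the 5 periods until play realigns: cooperate → 22(1+δ+…+δ^4); deviate → 37 + 11(δ+…+δ^4).
Cooperation is sustained iff (22−11)(δ+…+δ^4) ≥ 37−22.
δ+…+δ^4 = 6/7·(1−(6/7)^4)/(1−6/7) = 2.7613, and (37−22)/(22−11) = 1.3636.
2.7613 ≥ 1.3636, so cooperation is sustainable.

No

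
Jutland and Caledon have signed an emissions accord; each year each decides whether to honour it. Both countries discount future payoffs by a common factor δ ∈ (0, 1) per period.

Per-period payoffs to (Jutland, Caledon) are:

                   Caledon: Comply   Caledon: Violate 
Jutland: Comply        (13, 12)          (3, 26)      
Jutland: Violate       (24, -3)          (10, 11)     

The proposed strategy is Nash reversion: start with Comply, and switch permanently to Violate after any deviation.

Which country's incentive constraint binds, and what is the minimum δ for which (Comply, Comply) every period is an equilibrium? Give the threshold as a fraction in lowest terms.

Caledon; δ ≥ 14/15

Jutland's threshold: (24−13)/(24−10) = 11/14.
Caledon's threshold: (26−12)/(26−11) = 14/15.
11/14 < 14/15, so Caledon binds and δ* = 14/15.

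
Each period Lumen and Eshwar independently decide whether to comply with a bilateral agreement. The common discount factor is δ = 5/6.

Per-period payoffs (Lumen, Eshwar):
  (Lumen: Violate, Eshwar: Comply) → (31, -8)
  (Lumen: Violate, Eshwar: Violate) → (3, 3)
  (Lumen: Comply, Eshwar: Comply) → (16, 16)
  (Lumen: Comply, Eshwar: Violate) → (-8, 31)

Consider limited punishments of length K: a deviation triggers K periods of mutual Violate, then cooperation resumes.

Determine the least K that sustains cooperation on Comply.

Need Σ_{k=1}^{K} δ^k ≥ (31−16)/(16−3) = 1.1538 at δ = 5/6.
At K = 1 the sum is 0.8333 < 1.1538; at K = 2 it is 1.5278 ≥ 1.1538.
So the minimum punishment length is K = 2.

2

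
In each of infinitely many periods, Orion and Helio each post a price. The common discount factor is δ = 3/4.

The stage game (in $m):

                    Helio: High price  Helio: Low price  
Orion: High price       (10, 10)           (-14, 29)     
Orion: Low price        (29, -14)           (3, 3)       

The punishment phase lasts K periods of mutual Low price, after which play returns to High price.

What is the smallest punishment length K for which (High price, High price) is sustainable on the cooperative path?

9

IC: δ(1−δ^K)/(1−δ) ≥ (29−10)/(10−3) = 19/7.
With δ = 3/4: need 1 − δ^K ≥ 19/7·(1−3/4)/(3/4), i.e. δ^K ≤ 0.0952.
Since (3/4)^8 = 0.1001 and (3/4)^9 = 0.0751, the smallest such K is 9.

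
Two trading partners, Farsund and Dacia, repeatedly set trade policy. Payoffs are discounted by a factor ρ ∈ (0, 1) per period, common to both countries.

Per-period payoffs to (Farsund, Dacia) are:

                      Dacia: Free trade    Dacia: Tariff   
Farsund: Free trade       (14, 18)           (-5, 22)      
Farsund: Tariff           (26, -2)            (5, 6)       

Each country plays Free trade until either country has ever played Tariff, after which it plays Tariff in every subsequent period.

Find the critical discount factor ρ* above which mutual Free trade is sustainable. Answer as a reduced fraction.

Farsund's threshold: (26−14)/(26−5) = 4/7.
Dacia's threshold: (22−18)/(22−6) = 1/4.
4/7 > 1/4, so Farsund binds and ρ* = 4/7.

4/7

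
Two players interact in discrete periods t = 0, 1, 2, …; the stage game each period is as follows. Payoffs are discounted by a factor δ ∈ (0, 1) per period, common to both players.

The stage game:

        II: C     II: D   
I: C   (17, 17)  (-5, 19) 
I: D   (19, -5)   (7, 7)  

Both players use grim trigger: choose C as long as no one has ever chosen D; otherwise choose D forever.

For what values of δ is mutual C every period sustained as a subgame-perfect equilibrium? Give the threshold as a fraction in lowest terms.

1/6

17/(1−δ) ≥ 19 + 7δ/(1−δ)
17 ≥ 19 − 12δ
δ ≥ 2/12 = 1/6.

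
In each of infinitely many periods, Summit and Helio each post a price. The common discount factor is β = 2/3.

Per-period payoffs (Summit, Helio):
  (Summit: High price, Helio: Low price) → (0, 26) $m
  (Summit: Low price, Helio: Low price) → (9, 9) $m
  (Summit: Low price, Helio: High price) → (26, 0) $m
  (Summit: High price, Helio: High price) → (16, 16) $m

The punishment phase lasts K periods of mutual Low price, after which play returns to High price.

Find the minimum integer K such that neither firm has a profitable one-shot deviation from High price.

Need Σ_{k=1}^{K} β^k ≥ (26−16)/(16−9) = 1.4286 at β = 2/3.
At K = 3 the sum is 1.4074 < 1.4286; at K = 4 it is 1.6049 ≥ 1.4286.
So the minimum punishment length is K = 4.

4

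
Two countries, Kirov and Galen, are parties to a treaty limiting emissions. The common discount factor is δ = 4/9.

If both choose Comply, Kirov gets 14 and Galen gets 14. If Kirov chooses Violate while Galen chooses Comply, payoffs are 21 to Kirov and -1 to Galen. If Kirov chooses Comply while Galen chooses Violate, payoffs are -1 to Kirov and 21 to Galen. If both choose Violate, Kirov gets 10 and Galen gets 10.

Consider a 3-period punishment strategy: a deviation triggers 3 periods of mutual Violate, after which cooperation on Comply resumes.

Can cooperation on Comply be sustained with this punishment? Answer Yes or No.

A one-shot deviation gives 21 now, then 10 for 3 periods, then back to 14.
Gain from deviating: (21−14) today; loss: (14−10) in each of the next 3 periods.
No-deviation condition: (14−10)(δ+…+δ^3) ≥ 21−14, i.e. δ+…+δ^3 ≥ 7/4.
At δ = 4/9: δ+…+δ^3 = 0.7298 < 1.7500.
So cooperation is not sustainable.

No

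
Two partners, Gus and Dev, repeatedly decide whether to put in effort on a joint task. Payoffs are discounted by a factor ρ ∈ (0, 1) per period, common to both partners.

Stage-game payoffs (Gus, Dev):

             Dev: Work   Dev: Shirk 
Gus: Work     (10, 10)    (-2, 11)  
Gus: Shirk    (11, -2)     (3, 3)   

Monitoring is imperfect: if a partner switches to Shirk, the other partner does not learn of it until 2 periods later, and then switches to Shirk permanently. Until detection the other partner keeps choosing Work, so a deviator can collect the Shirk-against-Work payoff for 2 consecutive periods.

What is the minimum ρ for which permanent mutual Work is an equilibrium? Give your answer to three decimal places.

A deviator earns 11 for 2 periods, then 3 forever; cooperating earns 10 forever. Multiplying the IC by (1−ρ):
10 ≥ 11(1−ρ^2) + 3ρ^2, so 8·ρ^2 ≥ 1 and ρ^2 ≥ 1/8.
ρ ≥ (1/8)^(1/2) ≈ 0.354.

0.354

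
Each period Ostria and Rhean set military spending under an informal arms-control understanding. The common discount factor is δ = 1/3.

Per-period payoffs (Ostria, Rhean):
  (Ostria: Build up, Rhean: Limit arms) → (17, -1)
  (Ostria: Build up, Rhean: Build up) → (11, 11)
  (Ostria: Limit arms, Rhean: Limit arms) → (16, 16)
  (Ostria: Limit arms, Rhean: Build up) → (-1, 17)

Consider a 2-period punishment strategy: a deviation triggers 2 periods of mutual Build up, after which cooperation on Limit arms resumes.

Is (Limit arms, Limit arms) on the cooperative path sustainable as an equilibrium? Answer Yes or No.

Yes

A one-shot deviation gives 17 now, then 11 for 2 periods, then back to 16.
Gain from deviating: (17−16) today; loss: (16−11) in each of the next 2 periods.
No-deviation condition: (16−11)(δ+…+δ^2) ≥ 17−16, i.e. δ+…+δ^2 ≥ 1/5.
At δ = 1/3: δ+…+δ^2 = 0.4444 ≥ 0.2000.
So cooperation is sustainable.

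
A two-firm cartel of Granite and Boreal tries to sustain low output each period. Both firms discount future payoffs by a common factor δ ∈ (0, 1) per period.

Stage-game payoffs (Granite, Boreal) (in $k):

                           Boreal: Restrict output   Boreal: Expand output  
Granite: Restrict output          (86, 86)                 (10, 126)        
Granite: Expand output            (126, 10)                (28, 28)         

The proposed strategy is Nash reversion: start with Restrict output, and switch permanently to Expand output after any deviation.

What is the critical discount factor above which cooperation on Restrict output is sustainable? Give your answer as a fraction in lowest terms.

86/(1−δ) ≥ 126 + 28δ/(1−δ)
86 ≥ 126 − 98δ
δ ≥ 40/98 = 20/49.

20/49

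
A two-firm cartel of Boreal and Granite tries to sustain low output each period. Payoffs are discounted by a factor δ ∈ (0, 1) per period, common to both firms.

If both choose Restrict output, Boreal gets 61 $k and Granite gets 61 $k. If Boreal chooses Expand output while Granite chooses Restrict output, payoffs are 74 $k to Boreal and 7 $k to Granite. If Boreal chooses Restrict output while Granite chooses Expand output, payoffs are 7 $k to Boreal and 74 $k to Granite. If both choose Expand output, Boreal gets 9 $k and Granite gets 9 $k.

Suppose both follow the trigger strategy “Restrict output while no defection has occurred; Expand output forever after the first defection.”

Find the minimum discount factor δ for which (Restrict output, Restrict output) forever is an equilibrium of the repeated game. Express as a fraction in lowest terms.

Under grim trigger the critical discount factor is (T−C)/(T−P) with T = 74, C = 61, P = 9.
δ* = (74−61)/(74−9) = 13/65 = 1/5.

1/5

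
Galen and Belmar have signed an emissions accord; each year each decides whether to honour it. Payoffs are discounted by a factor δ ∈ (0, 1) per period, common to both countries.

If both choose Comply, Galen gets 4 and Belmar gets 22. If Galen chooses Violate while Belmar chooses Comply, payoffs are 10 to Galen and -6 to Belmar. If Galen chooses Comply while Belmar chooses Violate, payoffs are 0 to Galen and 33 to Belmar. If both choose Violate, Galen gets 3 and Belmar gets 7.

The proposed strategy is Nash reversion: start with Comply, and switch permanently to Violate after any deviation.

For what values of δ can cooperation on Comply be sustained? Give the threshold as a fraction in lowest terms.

Galen's threshold: (10−4)/(10−3) = 6/7.
Belmar's threshold: (33−22)/(33−7) = 11/26.
6/7 > 11/26, so Galen binds and δ* = 6/7.

6/7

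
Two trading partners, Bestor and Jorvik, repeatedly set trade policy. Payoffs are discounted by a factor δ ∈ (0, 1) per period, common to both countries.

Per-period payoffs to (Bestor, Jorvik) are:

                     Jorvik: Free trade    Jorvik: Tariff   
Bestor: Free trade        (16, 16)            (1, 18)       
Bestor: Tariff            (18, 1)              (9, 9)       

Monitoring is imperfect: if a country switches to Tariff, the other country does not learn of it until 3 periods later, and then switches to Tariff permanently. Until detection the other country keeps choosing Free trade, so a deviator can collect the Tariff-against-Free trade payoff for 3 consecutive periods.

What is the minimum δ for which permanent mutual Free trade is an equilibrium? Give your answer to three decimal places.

0.606

The best deviation is to choose Tariff for all 3 undetected periods, earning 18 each, then 9 forever once detected.
Deviation value: 18(1−δ^3)/(1−δ) + 9δ^3/(1−δ); cooperation value: 16/(1−δ).
IC: 16 ≥ 18(1−δ^3) + 9δ^3 = 18 − 9δ^3.
So δ^3 ≥ 2/9, giving δ ≥ (2/9)^(1/3) ≈ 0.606.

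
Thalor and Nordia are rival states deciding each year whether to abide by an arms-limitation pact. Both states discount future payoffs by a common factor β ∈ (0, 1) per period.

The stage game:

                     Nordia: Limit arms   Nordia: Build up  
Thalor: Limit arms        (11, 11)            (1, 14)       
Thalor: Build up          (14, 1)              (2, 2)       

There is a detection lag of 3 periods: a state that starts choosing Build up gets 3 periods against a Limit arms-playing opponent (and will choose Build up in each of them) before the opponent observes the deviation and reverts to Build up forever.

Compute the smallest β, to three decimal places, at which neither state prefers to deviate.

A deviator earns 14 for 3 periods, then 2 forever; cooperating earns 11 forever. Multiplying the IC by (1−β):
11 ≥ 14(1−β^3) + 2β^3, so 12·β^3 ≥ 3 and β^3 ≥ 1/4.
β ≥ (1/4)^(1/3) ≈ 0.630.

0.630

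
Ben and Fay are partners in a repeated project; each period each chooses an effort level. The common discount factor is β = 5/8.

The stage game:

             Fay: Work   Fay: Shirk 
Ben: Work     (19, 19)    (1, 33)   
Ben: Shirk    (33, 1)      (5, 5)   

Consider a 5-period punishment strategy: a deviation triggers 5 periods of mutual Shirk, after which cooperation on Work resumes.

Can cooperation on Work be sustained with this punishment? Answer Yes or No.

Yes

IC: β+…+β^5 ≥ (33−19)/(19−5) = 1.
At β = 5/8: partial sum = 1.5077 ≥ 1.0000. Cooperation sustainable.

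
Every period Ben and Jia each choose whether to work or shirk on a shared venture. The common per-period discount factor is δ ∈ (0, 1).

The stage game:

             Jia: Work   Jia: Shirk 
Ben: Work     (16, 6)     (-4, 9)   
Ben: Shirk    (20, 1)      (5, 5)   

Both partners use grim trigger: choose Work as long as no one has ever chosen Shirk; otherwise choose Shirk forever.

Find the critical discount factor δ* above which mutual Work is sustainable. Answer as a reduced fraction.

Ben's threshold: (20−16)/(20−5) = 4/15.
Jia's threshold: (9−6)/(9−5) = 3/4.
4/15 < 3/4, so Jia binds and δ* = 3/4.

3/4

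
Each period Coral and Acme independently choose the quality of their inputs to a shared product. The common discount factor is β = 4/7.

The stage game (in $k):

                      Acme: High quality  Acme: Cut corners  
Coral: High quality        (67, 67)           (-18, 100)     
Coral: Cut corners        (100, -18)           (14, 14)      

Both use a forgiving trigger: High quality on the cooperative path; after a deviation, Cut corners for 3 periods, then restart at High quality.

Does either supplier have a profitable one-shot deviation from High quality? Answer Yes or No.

IC: β+…+β^3 ≥ (100−67)/(67−14) = 33/53.
At β = 4/7: partial sum = 1.0845 ≥ 0.6226. Cooperation sustainable.

No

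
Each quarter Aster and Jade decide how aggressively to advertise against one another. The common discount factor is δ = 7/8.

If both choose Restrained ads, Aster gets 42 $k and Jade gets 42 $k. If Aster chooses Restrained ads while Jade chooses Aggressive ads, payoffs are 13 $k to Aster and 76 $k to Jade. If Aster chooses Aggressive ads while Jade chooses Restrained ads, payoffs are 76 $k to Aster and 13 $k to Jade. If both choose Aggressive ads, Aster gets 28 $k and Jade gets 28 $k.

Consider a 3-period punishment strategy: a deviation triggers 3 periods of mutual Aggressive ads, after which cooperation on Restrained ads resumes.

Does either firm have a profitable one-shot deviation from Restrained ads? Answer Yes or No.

Comparing payoff streams over the 4 periods until play realigns: cooperate → 42(1+δ+…+δ^3); deviate → 76 + 28(δ+…+δ^3).
Cooperation is sustained iff (42−28)(δ+…+δ^3) ≥ 76−42.
δ+…+δ^3 = 7/8·(1−(7/8)^3)/(1−7/8) = 2.3105, and (76−42)/(42−28) = 2.4286.
2.3105 < 2.4286, so cooperation is not sustainable.

Yes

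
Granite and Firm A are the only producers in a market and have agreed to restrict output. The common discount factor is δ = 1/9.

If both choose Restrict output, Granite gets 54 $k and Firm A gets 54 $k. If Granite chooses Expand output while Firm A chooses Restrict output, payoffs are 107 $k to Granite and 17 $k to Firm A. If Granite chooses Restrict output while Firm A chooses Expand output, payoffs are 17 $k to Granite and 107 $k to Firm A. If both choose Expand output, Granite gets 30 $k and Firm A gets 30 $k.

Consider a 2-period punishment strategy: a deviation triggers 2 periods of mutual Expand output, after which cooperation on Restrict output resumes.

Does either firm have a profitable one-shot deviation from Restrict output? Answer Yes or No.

IC: δ+…+δ^2 ≥ (107−54)/(54−30) = 53/24.
At δ = 1/9: partial sum = 0.1235 < 2.2083. Cooperation not sustainable.

Yes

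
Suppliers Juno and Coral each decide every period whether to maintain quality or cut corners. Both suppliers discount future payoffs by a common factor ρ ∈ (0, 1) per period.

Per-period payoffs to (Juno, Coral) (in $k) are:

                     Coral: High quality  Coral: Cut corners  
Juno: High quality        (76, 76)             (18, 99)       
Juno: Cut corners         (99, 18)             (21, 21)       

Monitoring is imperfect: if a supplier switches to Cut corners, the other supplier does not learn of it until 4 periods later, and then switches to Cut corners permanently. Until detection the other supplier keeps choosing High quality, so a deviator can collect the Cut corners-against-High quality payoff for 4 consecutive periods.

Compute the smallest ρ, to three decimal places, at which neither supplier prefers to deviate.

The best deviation is to choose Cut corners for all 4 undetected periods, earning 99 each, then 21 forever once detected.
Deviation value: 99(1−ρ^4)/(1−ρ) + 21ρ^4/(1−ρ); cooperation value: 76/(1−ρ).
IC: 76 ≥ 99(1−ρ^4) + 21ρ^4 = 99 − 78ρ^4.
So ρ^4 ≥ 23/78, giving ρ ≥ (23/78)^(1/4) ≈ 0.737.

0.737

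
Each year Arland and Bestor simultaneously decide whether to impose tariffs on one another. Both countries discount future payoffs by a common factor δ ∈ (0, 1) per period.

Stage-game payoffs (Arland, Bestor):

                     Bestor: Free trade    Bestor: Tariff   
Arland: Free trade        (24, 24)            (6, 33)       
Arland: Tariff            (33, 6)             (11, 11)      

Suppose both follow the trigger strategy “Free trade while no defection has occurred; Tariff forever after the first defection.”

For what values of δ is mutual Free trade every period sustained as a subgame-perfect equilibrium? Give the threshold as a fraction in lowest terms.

One-period gain from deviating is 33 − 24 = 9. The loss is 24 − 11 = 13 in every subsequent period, with present value 13·δ/(1−δ).
Deviation is unprofitable when 13·δ/(1−δ) ≥ 9, i.e. δ/(1−δ) ≥ 9/13.
Equivalently δ ≥ 9/(9+13) = 9/22.

9/22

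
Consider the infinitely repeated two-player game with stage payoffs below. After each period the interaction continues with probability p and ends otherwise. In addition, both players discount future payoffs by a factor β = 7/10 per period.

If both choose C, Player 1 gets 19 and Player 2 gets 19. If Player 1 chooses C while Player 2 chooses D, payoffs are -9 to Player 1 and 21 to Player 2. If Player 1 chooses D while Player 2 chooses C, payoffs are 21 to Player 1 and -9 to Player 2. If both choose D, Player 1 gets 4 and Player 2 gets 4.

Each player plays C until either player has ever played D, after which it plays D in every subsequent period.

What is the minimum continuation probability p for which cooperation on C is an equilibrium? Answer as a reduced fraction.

20/119

With continuation probability p and discount β, the effective per-period discount factor is βp.
Grim-trigger IC: βp ≥ (21−19)/(21−4) = 2/17.
So p ≥ (2/17)/(7/10) = 20/119.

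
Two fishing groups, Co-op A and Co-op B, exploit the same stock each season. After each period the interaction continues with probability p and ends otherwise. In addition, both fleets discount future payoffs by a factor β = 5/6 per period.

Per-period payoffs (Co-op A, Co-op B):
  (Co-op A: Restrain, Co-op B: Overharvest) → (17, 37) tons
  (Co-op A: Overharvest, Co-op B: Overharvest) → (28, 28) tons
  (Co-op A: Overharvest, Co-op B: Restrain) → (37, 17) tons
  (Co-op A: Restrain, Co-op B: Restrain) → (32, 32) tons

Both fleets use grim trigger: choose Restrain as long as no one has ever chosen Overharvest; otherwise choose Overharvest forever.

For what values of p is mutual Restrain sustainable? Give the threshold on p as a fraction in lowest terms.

2/3

With continuation probability p and discount β, the effective per-period discount factor is βp.
Grim-trigger IC: βp ≥ (37−32)/(37−28) = 5/9.
So p ≥ (5/9)/(5/6) = 2/3.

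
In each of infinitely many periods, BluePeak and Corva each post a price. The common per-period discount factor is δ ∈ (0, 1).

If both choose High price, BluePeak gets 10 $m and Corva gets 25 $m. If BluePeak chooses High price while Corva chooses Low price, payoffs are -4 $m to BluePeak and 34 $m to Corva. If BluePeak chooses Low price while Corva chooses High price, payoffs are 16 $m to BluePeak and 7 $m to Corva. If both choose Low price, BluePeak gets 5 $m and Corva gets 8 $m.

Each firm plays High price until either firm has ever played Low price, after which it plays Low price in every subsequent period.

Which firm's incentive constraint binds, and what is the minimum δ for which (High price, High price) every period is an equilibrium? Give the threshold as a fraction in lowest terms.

BluePeak; δ ≥ 6/11

For BluePeak: deviation gain 16−10 = 6, per-period punishment loss 10−5 = 5. IC gives δ ≥ 6/11.
For Corva: gain 9, loss 17 per period, so δ ≥ 9/26.
The tighter constraint is BluePeak's, so cooperation needs δ ≥ 6/11.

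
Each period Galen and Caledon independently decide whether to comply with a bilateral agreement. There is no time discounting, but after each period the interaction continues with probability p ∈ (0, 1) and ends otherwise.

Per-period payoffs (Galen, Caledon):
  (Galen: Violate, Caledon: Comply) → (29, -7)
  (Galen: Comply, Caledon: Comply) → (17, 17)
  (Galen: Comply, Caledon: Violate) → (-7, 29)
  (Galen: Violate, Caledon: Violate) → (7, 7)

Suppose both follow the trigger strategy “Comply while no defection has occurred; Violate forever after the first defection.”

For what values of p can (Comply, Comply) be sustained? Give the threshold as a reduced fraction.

Expected cooperation value is 17 + p·17 + p²·17 + … = 17/(1−p); deviation gives 29 + p·7/(1−p).
17 ≥ 29(1−p) + 7p ⇒ 22p ≥ 12 ⇒ p ≥ 12/22 = 6/11.

6/11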